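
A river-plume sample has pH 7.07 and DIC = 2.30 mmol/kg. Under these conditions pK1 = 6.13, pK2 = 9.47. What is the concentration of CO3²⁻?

α₂ = 1 / (1 + [H⁺]/K2 + [H⁺]²/(K1K2)) = 1 / (1 + 10^+2.40 + 10^+1.46)
   = 1 / (1 + 251.19 + 28.840) = 1/281.03 = 0.003558
[CO3²⁻] = α₂ × DIC = 0.003558 × 2.30 = 0.00818 mmol/kg = 8.18 μmol/kg

[CO3²⁻] = 8.18 μmol/kg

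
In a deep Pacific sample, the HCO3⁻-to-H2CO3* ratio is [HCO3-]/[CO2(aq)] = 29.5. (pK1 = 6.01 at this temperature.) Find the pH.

From K1 = [H⁺][HCO3-]/[CO2(aq)]:  pH = pK1 + log₁₀([HCO3-]/[CO2(aq)])
log₁₀(29.5) = +1.470
pH = 6.01 + (+1.470) = 7.48

pH = 7.48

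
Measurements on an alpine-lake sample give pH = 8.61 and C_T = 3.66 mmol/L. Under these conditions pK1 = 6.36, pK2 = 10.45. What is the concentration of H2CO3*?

[CO2*] = 0.0202 mmol/L

α₀ = 1 / (1 + K1/[H⁺] + K1K2/[H⁺]²) = 1 / (1 + 10^+2.25 + 10^+0.41)
   = 1 / (1 + 177.83 + 2.5704) = 1/181.40 = 0.005513
[CO2*] = α₀ × DIC = 0.005513 × 3.66 = 0.0202 mmol/L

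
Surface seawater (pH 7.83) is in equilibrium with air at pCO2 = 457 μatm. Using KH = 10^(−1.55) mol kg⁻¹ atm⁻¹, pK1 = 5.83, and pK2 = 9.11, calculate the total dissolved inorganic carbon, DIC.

DIC = 1.37 mmol/kg

[CO2*] = KH · pCO2 = 10^(−1.55) × 457×10^-6 = 1.288×10^-5 mol/kg
α₀ = 1/(1 + K1/[H⁺] + K1K2/[H⁺]²) = 1/(1 + 10^+2.00 + 10^+0.72) = 0.009412
DIC = [CO2*]/α₀ = 1.288×10^-5 / 0.009412 = 1.37 mmol/kg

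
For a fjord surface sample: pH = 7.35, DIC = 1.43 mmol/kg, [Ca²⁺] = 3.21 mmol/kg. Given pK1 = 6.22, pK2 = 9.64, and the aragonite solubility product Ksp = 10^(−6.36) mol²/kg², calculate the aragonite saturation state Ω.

Ω = 0.0500

α₂ = 1 / (1 + [H⁺]/K2 + [H⁺]²/(K1K2)) = 1 / (1 + 10^+2.29 + 10^+1.16)
   = 1 / (1 + 194.98 + 14.454) = 1/210.44 = 0.004752
[CO3²⁻] = α₂ × DIC = 0.004752 × 1.43 = 0.006795 mmol/kg = 6.795 μmol/kg
Ksp = 10^(−6.36) = 4.365×10^-7
Ω = [Ca²⁺][CO3²⁻]/Ksp = (3.21×10^-3)(6.795×10^-6) / 4.365×10^-7 = 0.0500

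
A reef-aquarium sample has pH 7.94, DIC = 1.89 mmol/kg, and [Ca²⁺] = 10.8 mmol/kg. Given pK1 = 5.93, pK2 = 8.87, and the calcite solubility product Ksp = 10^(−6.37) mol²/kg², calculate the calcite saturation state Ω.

Ω = 4.99

α₂ = 1 / (1 + [H⁺]/K2 + [H⁺]²/(K1K2)) = 1 / (1 + 10^+0.93 + 10^-1.08)
   = 1 / (1 + 8.5114 + 0.083176) = 1/9.5946 = 0.1042
[CO3²⁻] = α₂ × DIC = 0.1042 × 1.89 = 0.1970 mmol/kg
Ksp = 10^(−6.37) = 4.266×10^-7
Ω = [Ca²⁺][CO3²⁻]/Ksp = (10.8×10^-3)(1.970×10^-4) / 4.266×10^-7 = 4.99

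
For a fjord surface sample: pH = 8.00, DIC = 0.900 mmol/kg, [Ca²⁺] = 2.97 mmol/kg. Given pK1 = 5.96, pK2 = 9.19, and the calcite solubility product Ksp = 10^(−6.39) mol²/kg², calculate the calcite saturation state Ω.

Ω = 0.395

α₂ = 1 / (1 + [H⁺]/K2 + [H⁺]²/(K1K2)) = 1 / (1 + 10^+1.19 + 10^-0.85)
   = 1 / (1 + 15.488 + 0.14125) = 1/16.629 = 0.06013
[CO3²⁻] = α₂ × DIC = 0.06013 × 0.900 = 0.05412 mmol/kg
Ksp = 10^(−6.39) = 4.074×10^-7
Ω = [Ca²⁺][CO3²⁻]/Ksp = (2.97×10^-3)(5.412×10^-5) / 4.074×10^-7 = 0.395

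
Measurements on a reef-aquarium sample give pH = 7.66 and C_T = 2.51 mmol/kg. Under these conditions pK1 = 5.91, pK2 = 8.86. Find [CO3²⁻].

α₂ = 1 / (1 + [H⁺]/K2 + [H⁺]²/(K1K2)) = 1 / (1 + 10^+1.20 + 10^-0.55)
   = 1 / (1 + 15.849 + 0.28184) = 1/17.131 = 0.05837
[CO3²⁻] = α₂ × DIC = 0.05837 × 2.51 = 0.147 mmol/kg

[CO3²⁻] = 0.147 mmol/kg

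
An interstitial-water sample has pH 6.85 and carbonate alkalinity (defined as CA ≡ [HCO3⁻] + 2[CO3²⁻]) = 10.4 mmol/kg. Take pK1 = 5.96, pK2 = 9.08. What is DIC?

DIC = 11.7 mmol/kg

CA = [HCO3⁻] + 2[CO3²⁻] = (α₁ + 2α₂)·DIC
At pH 6.85: [H⁺]/K1 = 10^-0.89 = 0.12882, K2/[H⁺] = 10^-2.23 = 0.0058884
α₁ = 1/(1 + 0.12882 + 0.0058884) = 1/1.1347 = 0.8813; α₂ = α₁·K2/[H⁺] = 0.005189
α₁ + 2α₂ = 0.8917
DIC = CA / (α₁ + 2α₂) = 10.4 / 0.8917 = 11.7 mmol/kg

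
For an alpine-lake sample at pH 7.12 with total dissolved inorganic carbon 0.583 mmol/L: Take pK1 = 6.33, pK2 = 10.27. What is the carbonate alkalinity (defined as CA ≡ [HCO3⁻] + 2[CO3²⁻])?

CA = 0.502 mmol/L

CA = [HCO3⁻] + 2[CO3²⁻] = (α₁ + 2α₂)·DIC
At pH 7.12: [H⁺]/K1 = 10^-0.79 = 0.16218, K2/[H⁺] = 10^-3.15 = 0.00070795
α₁ = 1/(1 + 0.16218 + 0.00070795) = 1/1.1629 = 0.8599; α₂ = α₁·K2/[H⁺] = 0.0006088
α₁ + 2α₂ = 0.8611
CA = 0.8611 × 0.583 = 0.502 mmol/L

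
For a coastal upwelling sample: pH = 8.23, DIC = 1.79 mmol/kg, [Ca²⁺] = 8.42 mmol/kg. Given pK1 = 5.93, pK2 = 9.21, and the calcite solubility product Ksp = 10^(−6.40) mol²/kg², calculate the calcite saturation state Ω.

Ω = 3.57

α₂ = 1 / (1 + [H⁺]/K2 + [H⁺]²/(K1K2)) = 1 / (1 + 10^+0.98 + 10^-1.32)
   = 1 / (1 + 9.5499 + 0.047863) = 1/10.598 = 0.09436
[CO3²⁻] = α₂ × DIC = 0.09436 × 1.79 = 0.1689 mmol/kg
Ksp = 10^(−6.40) = 3.981×10^-7
Ω = [Ca²⁺][CO3²⁻]/Ksp = (8.42×10^-3)(1.689×10^-4) / 3.981×10^-7 = 3.57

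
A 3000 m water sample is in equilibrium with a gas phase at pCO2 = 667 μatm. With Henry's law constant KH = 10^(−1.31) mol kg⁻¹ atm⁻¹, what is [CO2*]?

[CO2*] = 32.7 μmol/kg

KH = 10^(−1.31) = 4.898×10^-2 mol kg⁻¹ atm⁻¹
[CO2*] = KH · pCO2 = 4.898×10^-2 × 667×10^-6 atm = 3.27×10^-5 mol/kg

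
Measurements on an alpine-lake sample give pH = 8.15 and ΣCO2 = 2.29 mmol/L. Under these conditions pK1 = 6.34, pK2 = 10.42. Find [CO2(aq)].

α₀ = 1 / (1 + K1/[H⁺] + K1K2/[H⁺]²) = 1 / (1 + 10^+1.81 + 10^-0.46)
   = 1 / (1 + 64.565 + 0.34674) = 1/65.912 = 0.01517
[CO2*] = α₀ × DIC = 0.01517 × 2.29 = 0.0347 mmol/L

[CO2*] = 0.0347 mmol/L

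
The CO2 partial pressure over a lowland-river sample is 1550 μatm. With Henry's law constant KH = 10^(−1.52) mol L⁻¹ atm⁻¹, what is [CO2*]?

KH = 10^(−1.52) = 3.020×10^-2 mol L⁻¹ atm⁻¹
[CO2*] = KH · pCO2 = 3.020×10^-2 × 1550×10^-6 atm = 4.68×10^-5 mol/L

[CO2*] = 46.8 μmol/L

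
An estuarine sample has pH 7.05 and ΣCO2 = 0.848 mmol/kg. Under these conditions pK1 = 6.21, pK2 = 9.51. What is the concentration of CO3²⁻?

[CO3²⁻] = 2.56 μmol/kg

α₂ = 1 / (1 + [H⁺]/K2 + [H⁺]²/(K1K2)) = 1 / (1 + 10^+2.46 + 10^+1.62)
   = 1 / (1 + 288.40 + 41.687) = 1/331.09 = 0.003020
[CO3²⁻] = α₂ × DIC = 0.003020 × 0.848 = 0.00256 mmol/kg = 2.56 μmol/kg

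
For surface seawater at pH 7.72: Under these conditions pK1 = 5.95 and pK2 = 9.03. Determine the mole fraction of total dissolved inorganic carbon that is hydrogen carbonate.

α₁ = 1 / (1 + [H⁺]/K1 + K2/[H⁺]) = 1 / (1 + 10^-1.77 + 10^-1.31)
   = 1 / (1 + 0.016982 + 0.048978) = 1/1.0660 = 0.9381

α₁ = 0.938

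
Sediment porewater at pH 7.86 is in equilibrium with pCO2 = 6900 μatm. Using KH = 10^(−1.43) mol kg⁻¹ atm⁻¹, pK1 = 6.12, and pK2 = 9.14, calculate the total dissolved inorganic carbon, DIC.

[CO2*] = KH · pCO2 = 10^(−1.43) × 6900×10^-6 = 2.564×10^-4 mol/kg
α₀ = 1/(1 + K1/[H⁺] + K1K2/[H⁺]²) = 1/(1 + 10^+1.74 + 10^+0.46) = 0.01700
DIC = [CO2*]/α₀ = 2.564×10^-4 / 0.01700 = 15.1 mmol/kg

DIC = 15.1 mmol/kg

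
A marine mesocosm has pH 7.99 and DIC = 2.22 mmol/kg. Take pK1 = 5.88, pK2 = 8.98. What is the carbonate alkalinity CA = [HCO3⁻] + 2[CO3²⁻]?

CA = 2.41 mmol/kg

CA = [HCO3⁻] + 2[CO3²⁻] = (α₁ + 2α₂)·DIC
At pH 7.99: [H⁺]/K1 = 10^-2.11 = 0.0077625, K2/[H⁺] = 10^-0.99 = 0.10233
α₁ = 1/(1 + 0.0077625 + 0.10233) = 1/1.1101 = 0.9008; α₂ = α₁·K2/[H⁺] = 0.09218
α₁ + 2α₂ = 1.0852
CA = 1.0852 × 2.22 = 2.41 mmol/kg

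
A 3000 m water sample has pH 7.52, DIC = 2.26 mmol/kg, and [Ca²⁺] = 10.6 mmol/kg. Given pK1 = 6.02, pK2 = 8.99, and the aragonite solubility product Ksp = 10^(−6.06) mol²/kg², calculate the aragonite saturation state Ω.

α₂ = 1 / (1 + [H⁺]/K2 + [H⁺]²/(K1K2)) = 1 / (1 + 10^+1.47 + 10^-0.03)
   = 1 / (1 + 29.512 + 0.93325) = 1/31.445 = 0.03180
[CO3²⁻] = α₂ × DIC = 0.03180 × 2.26 = 0.07187 mmol/kg
Ksp = 10^(−6.06) = 8.710×10^-7
Ω = [Ca²⁺][CO3²⁻]/Ksp = (10.6×10^-3)(7.187×10^-5) / 8.710×10^-7 = 0.875

Ω = 0.875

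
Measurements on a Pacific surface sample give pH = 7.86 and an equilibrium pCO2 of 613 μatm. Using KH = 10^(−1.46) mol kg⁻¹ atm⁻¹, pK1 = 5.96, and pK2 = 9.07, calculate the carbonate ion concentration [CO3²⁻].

[CO3²⁻] = 0.104 mmol/kg

[CO2*] = KH · pCO2 = 10^(−1.46) × 613×10^-6 = 2.125×10^-5 mol/kg
α₀ = 1/(1 + K1/[H⁺] + K1K2/[H⁺]²) = 1/(1 + 10^+1.90 + 10^+0.69) = 0.01172
DIC = [CO2*]/α₀ = 2.125×10^-5 / 0.01172 = 1.814 mmol/kg
[CO3²⁻] = α₂·DIC; α₂ = 0.05740, so [CO3²⁻] = 0.05740 × 1.814 = 0.104 mmol/kg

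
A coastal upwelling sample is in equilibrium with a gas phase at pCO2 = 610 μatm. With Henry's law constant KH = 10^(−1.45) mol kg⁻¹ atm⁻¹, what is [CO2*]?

[CO2*] = 21.6 μmol/kg

KH = 10^(−1.45) = 3.548×10^-2 mol kg⁻¹ atm⁻¹
[CO2*] = KH · pCO2 = 3.548×10^-2 × 610×10^-6 atm = 2.16×10^-5 mol/kg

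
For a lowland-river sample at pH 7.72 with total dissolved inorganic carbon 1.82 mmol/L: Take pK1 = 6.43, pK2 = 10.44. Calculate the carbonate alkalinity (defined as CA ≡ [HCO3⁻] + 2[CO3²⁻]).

CA = [HCO3⁻] + 2[CO3²⁻] = (α₁ + 2α₂)·DIC
At pH 7.72: [H⁺]/K1 = 10^-1.29 = 0.051286, K2/[H⁺] = 10^-2.72 = 0.0019055
α₁ = 1/(1 + 0.051286 + 0.0019055) = 1/1.0532 = 0.9495; α₂ = α₁·K2/[H⁺] = 0.001809
α₁ + 2α₂ = 0.9531
CA = 0.9531 × 1.82 = 1.73 mmol/L

CA = 1.73 mmol/L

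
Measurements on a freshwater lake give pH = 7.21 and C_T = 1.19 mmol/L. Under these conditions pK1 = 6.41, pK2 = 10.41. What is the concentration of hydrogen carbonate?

α₁ = 1 / (1 + [H⁺]/K1 + K2/[H⁺]) = 1 / (1 + 10^-0.80 + 10^-3.20)
   = 1 / (1 + 0.15849 + 0.00063096) = 1/1.1591 = 0.8627
[HCO3⁻] = α₁ × DIC = 0.8627 × 1.19 = 1.03 mmol/L

[HCO3⁻] = 1.03 mmol/L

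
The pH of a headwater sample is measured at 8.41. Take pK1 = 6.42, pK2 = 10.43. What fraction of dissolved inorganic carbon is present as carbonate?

α₂ = 0.00936

α₂ = 1 / (1 + [H⁺]/K2 + [H⁺]²/(K1K2)) = 1 / (1 + 10^+2.02 + 10^+0.03)
   = 1 / (1 + 104.71 + 1.0715) = 1/106.78 = 0.009365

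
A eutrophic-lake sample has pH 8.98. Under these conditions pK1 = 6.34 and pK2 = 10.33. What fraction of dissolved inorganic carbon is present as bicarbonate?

α₁ = 0.955

α₁ = 1 / (1 + [H⁺]/K1 + K2/[H⁺]) = 1 / (1 + 10^-2.64 + 10^-1.35)
   = 1 / (1 + 0.0022909 + 0.044668) = 1/1.0470 = 0.9551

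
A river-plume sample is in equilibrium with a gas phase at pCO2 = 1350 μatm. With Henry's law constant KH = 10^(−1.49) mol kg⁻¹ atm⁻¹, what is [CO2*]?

KH = 10^(−1.49) = 3.236×10^-2 mol kg⁻¹ atm⁻¹
[CO2*] = KH · pCO2 = 3.236×10^-2 × 1350×10^-6 atm = 4.37×10^-5 mol/kg

[CO2*] = 43.7 μmol/kg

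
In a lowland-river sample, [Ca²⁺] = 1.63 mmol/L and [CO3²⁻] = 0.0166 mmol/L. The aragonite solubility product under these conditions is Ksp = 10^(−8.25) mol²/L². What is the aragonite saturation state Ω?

Ω = 4.81

Ksp = 10^(−8.25) = 5.623×10^-9
Ω = [Ca²⁺][CO3²⁻]/Ksp = (1.63×10^-3)(0.0166×10^-3) / 5.623×10^-9 = 4.81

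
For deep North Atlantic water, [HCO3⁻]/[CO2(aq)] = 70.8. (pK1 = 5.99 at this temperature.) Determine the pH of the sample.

pH = 7.84

From K1 = [H⁺][HCO3⁻]/[CO2(aq)]:  pH = pK1 + log₁₀([HCO3⁻]/[CO2(aq)])
log₁₀(70.8) = +1.850
pH = 5.99 + (+1.850) = 7.84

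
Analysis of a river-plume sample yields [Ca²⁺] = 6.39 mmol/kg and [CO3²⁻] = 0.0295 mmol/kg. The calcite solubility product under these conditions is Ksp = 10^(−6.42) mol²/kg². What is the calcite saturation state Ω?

Ω = 0.496

Ksp = 10^(−6.42) = 3.802×10^-7
Ω = [Ca²⁺][CO3²⁻]/Ksp = (6.39×10^-3)(0.0295×10^-3) / 3.802×10^-7 = 0.496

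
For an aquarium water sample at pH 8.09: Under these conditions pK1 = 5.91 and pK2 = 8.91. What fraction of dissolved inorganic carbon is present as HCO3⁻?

α₁ = 0.864

α₁ = 1 / (1 + [H⁺]/K1 + K2/[H⁺]) = 1 / (1 + 10^-2.18 + 10^-0.82)
   = 1 / (1 + 0.0066069 + 0.15136) = 1/1.1580 = 0.8636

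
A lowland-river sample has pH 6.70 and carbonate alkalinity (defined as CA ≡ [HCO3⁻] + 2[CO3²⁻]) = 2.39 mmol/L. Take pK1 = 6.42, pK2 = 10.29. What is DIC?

DIC = 3.64 mmol/L

CA = [HCO3⁻] + 2[CO3²⁻] = (α₁ + 2α₂)·DIC
At pH 6.70: [H⁺]/K1 = 10^-0.28 = 0.52481, K2/[H⁺] = 10^-3.59 = 0.00025704
α₁ = 1/(1 + 0.52481 + 0.00025704) = 1/1.5251 = 0.6557; α₂ = α₁·K2/[H⁺] = 0.0001685
α₁ + 2α₂ = 0.6560
DIC = CA / (α₁ + 2α₂) = 2.39 / 0.6560 = 3.64 mmol/L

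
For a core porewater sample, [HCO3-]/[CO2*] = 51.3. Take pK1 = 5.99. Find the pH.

pH = 7.70

From K1 = [H⁺][HCO3-]/[CO2*]:  pH = pK1 + log₁₀([HCO3-]/[CO2*])
log₁₀(51.3) = +1.710
pH = 5.99 + (+1.710) = 7.70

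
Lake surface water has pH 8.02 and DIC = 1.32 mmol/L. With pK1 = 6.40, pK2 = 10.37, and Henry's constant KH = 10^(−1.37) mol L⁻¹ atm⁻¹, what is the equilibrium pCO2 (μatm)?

α₀ = 1 / (1 + K1/[H⁺] + K1K2/[H⁺]²) = 1 / (1 + 10^+1.62 + 10^-0.73)
   = 1 / (1 + 41.687 + 0.18621) = 1/42.873 = 0.02332
[CO2*] = α₀ × DIC = 0.02332 × 1.32 = 0.03079 mmol/L
pCO2 = [CO2*]/KH = 3.079×10^-5 / 4.266×10^-2 = 722 μatm

pCO2 = 722 μatm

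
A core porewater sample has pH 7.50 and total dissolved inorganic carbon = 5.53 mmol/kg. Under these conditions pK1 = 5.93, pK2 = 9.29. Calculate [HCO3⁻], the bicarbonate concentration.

[HCO3⁻] = 5.30 mmol/kg

α₁ = 1 / (1 + [H⁺]/K1 + K2/[H⁺]) = 1 / (1 + 10^-1.57 + 10^-1.79)
   = 1 / (1 + 0.026915 + 0.016218) = 1/1.0431 = 0.9587
[HCO3⁻] = α₁ × DIC = 0.9587 × 5.53 = 5.30 mmol/kg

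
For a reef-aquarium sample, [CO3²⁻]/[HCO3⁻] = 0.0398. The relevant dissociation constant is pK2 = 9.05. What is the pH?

pH = 7.65

From K2 = [H⁺][CO3²⁻]/[HCO3⁻]:  pH = pK2 + log₁₀([CO3²⁻]/[HCO3⁻])
log₁₀(0.0398) = -1.400
pH = 9.05 + (-1.400) = 7.65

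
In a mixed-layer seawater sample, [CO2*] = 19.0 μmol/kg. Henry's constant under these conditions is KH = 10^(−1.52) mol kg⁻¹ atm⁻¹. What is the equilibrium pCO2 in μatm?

pCO2 = 629 μatm

KH = 10^(−1.52) = 3.020×10^-2 mol kg⁻¹ atm⁻¹
pCO2 = [CO2*]/KH = 19.0×10^-6 / 3.020×10^-2 = 6.29×10^-4 atm = 629 μatm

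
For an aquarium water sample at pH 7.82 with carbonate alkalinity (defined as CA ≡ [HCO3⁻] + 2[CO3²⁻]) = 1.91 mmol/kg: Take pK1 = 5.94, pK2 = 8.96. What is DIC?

DIC = 1.81 mmol/kg

CA = [HCO3⁻] + 2[CO3²⁻] = (α₁ + 2α₂)·DIC
At pH 7.82: [H⁺]/K1 = 10^-1.88 = 0.013183, K2/[H⁺] = 10^-1.14 = 0.072444
α₁ = 1/(1 + 0.013183 + 0.072444) = 1/1.0856 = 0.9211; α₂ = α₁·K2/[H⁺] = 0.06673
α₁ + 2α₂ = 1.0546
DIC = CA / (α₁ + 2α₂) = 1.91 / 1.0546 = 1.81 mmol/kg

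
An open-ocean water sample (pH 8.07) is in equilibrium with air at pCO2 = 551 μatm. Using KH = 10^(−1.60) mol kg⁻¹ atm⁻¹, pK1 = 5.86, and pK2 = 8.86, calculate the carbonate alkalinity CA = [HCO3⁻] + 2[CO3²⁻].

CA = 2.97 mmol/kg

[CO2*] = KH · pCO2 = 10^(−1.60) × 551×10^-6 = 1.384×10^-5 mol/kg
α₀ = 1/(1 + K1/[H⁺] + K1K2/[H⁺]²) = 1/(1 + 10^+2.21 + 10^+1.42) = 0.005277
DIC = [CO2*]/α₀ = 1.384×10^-5 / 0.005277 = 2.623 mmol/kg
CA = (α₁ + 2α₂)·DIC = (0.8559 + 2×0.1388) × 2.623 = 2.97 mmol/kg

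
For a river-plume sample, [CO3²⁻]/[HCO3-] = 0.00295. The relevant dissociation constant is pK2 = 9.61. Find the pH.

pH = 7.08

From K2 = [H⁺][CO3²⁻]/[HCO3-]:  pH = pK2 + log₁₀([CO3²⁻]/[HCO3-])
log₁₀(0.00295) = -2.530
pH = 9.61 + (-2.530) = 7.08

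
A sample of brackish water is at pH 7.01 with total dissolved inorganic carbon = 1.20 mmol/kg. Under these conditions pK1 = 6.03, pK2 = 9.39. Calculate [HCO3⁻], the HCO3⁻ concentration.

[HCO3⁻] = 1.08 mmol/kg

α₁ = 1 / (1 + [H⁺]/K1 + K2/[H⁺]) = 1 / (1 + 10^-0.98 + 10^-2.38)
   = 1 / (1 + 0.10471 + 0.0041687) = 1/1.1089 = 0.9018
[HCO3⁻] = α₁ × DIC = 0.9018 × 1.20 = 1.08 mmol/kg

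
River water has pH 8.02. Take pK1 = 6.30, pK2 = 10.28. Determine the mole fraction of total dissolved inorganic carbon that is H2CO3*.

α₀ = 0.0186

α₀ = 1 / (1 + K1/[H⁺] + K1K2/[H⁺]²) = 1 / (1 + 10^+1.72 + 10^-0.54)
   = 1 / (1 + 52.481 + 0.28840) = 1/53.769 = 0.01860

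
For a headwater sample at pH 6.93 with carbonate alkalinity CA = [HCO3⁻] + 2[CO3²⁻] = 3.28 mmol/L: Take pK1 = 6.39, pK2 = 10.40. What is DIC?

CA = [HCO3⁻] + 2[CO3²⁻] = (α₁ + 2α₂)·DIC
At pH 6.93: [H⁺]/K1 = 10^-0.54 = 0.28840, K2/[H⁺] = 10^-3.47 = 0.00033884
α₁ = 1/(1 + 0.28840 + 0.00033884) = 1/1.2887 = 0.7760; α₂ = α₁·K2/[H⁺] = 0.0002629
α₁ + 2α₂ = 0.7765
DIC = CA / (α₁ + 2α₂) = 3.28 / 0.7765 = 4.22 mmol/L

DIC = 4.22 mmol/L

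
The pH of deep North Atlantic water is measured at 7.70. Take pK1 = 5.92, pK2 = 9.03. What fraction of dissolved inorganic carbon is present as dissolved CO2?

α₀ = 1 / (1 + K1/[H⁺] + K1K2/[H⁺]²) = 1 / (1 + 10^+1.78 + 10^+0.45)
   = 1 / (1 + 60.256 + 2.8184) = 1/64.074 = 0.01561

α₀ = 0.0156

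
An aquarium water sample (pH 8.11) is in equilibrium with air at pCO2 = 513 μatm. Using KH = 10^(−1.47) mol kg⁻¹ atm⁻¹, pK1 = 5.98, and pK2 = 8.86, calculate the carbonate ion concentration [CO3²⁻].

[CO3²⁻] = 0.417 mmol/kg

[CO2*] = KH · pCO2 = 10^(−1.47) × 513×10^-6 = 1.738×10^-5 mol/kg
α₀ = 1/(1 + K1/[H⁺] + K1K2/[H⁺]²) = 1/(1 + 10^+2.13 + 10^+1.38) = 0.006255
DIC = [CO2*]/α₀ = 1.738×10^-5 / 0.006255 = 2.779 mmol/kg
[CO3²⁻] = α₂·DIC; α₂ = 0.1500, so [CO3²⁻] = 0.1500 × 2.779 = 0.417 mmol/kg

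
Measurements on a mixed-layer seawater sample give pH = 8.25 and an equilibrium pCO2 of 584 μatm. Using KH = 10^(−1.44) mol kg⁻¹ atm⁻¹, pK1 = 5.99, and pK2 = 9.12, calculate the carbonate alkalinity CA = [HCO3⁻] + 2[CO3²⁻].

CA = 4.90 mmol/kg

[CO2*] = KH · pCO2 = 10^(−1.44) × 584×10^-6 = 2.120×10^-5 mol/kg
α₀ = 1/(1 + K1/[H⁺] + K1K2/[H⁺]²) = 1/(1 + 10^+2.26 + 10^+1.39) = 0.004819
DIC = [CO2*]/α₀ = 2.120×10^-5 / 0.004819 = 4.400 mmol/kg
CA = (α₁ + 2α₂)·DIC = (0.8769 + 2×0.1183) × 4.400 = 4.90 mmol/kg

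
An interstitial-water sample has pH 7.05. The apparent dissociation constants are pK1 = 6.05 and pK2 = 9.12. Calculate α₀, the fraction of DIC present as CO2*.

α₀ = 1 / (1 + K1/[H⁺] + K1K2/[H⁺]²) = 1 / (1 + 10^+1.00 + 10^-1.07)
   = 1 / (1 + 10.000 + 0.085114) = 1/11.085 = 0.09021

α₀ = 0.0902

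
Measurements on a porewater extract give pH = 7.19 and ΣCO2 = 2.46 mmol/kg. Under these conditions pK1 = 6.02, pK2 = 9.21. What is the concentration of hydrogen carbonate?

[HCO3⁻] = 2.28 mmol/kg

α₁ = 1 / (1 + [H⁺]/K1 + K2/[H⁺]) = 1 / (1 + 10^-1.17 + 10^-2.02)
   = 1 / (1 + 0.067608 + 0.0095499) = 1/1.0772 = 0.9284
[HCO3⁻] = α₁ × DIC = 0.9284 × 2.46 = 2.28 mmol/kg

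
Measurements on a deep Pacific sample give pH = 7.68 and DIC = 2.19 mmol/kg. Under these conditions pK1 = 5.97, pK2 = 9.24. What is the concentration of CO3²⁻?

[CO3²⁻] = 0.0576 mmol/kg

α₂ = 1 / (1 + [H⁺]/K2 + [H⁺]²/(K1K2)) = 1 / (1 + 10^+1.56 + 10^-0.15)
   = 1 / (1 + 36.308 + 0.70795) = 1/38.016 = 0.02630
[CO3²⁻] = α₂ × DIC = 0.02630 × 2.19 = 0.0576 mmol/kg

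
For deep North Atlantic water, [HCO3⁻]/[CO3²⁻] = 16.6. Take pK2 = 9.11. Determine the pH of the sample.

pH = 7.89

From K2 = [H⁺][CO3²⁻]/[HCO3⁻]:  pH = pK2 − log₁₀([HCO3⁻]/[CO3²⁻])
log₁₀(16.6) = +1.220
pH = 9.11 − (+1.220) = 7.89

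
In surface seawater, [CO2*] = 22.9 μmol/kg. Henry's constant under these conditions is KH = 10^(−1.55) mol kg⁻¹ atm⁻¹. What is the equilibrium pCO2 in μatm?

KH = 10^(−1.55) = 2.818×10^-2 mol kg⁻¹ atm⁻¹
pCO2 = [CO2*]/KH = 22.9×10^-6 / 2.818×10^-2 = 8.13×10^-4 atm = 813 μatm

pCO2 = 813 μatm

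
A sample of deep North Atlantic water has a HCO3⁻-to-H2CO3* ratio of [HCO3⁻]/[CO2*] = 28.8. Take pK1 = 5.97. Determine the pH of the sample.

From K1 = [H⁺][HCO3⁻]/[CO2*]:  pH = pK1 + log₁₀([HCO3⁻]/[CO2*])
log₁₀(28.8) = +1.459
pH = 5.97 + (+1.459) = 7.43

pH = 7.43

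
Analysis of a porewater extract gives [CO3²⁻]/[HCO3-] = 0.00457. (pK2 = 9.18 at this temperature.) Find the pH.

pH = 6.84

From K2 = [H⁺][CO3²⁻]/[HCO3-]:  pH = pK2 + log₁₀([CO3²⁻]/[HCO3-])
log₁₀(0.00457) = -2.340
pH = 9.18 + (-2.340) = 6.84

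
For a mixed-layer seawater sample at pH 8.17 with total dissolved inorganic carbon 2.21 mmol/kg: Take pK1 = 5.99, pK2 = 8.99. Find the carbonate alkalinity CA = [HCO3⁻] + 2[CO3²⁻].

CA = [HCO3⁻] + 2[CO3²⁻] = (α₁ + 2α₂)·DIC
At pH 8.17: [H⁺]/K1 = 10^-2.18 = 0.0066069, K2/[H⁺] = 10^-0.82 = 0.15136
α₁ = 1/(1 + 0.0066069 + 0.15136) = 1/1.1580 = 0.8636; α₂ = α₁·K2/[H⁺] = 0.1307
α₁ + 2α₂ = 1.1250
CA = 1.1250 × 2.21 = 2.49 mmol/kg

CA = 2.49 mmol/kg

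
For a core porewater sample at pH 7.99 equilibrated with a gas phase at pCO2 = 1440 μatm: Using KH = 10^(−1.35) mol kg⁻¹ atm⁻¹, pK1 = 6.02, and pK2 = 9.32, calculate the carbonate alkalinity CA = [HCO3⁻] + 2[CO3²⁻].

[CO2*] = KH · pCO2 = 10^(−1.35) × 1440×10^-6 = 6.432×10^-5 mol/kg
α₀ = 1/(1 + K1/[H⁺] + K1K2/[H⁺]²) = 1/(1 + 10^+1.97 + 10^+0.64) = 0.01013
DIC = [CO2*]/α₀ = 6.432×10^-5 / 0.01013 = 6.348 mmol/kg
CA = (α₁ + 2α₂)·DIC = (0.9456 + 2×0.04423) × 6.348 = 6.56 mmol/kg

CA = 6.56 mmol/kg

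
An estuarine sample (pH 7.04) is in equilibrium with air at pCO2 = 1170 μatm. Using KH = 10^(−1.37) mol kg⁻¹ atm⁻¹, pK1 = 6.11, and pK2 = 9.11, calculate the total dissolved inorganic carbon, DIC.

DIC = 0.478 mmol/kg

[CO2*] = KH · pCO2 = 10^(−1.37) × 1170×10^-6 = 4.991×10^-5 mol/kg
α₀ = 1/(1 + K1/[H⁺] + K1K2/[H⁺]²) = 1/(1 + 10^+0.93 + 10^-1.14) = 0.1043
DIC = [CO2*]/α₀ = 4.991×10^-5 / 0.1043 = 0.478 mmol/kg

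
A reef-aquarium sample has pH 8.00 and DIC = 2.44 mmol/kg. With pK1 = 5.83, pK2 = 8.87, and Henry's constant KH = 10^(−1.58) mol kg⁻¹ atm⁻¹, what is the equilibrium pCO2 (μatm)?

α₀ = 1 / (1 + K1/[H⁺] + K1K2/[H⁺]²) = 1 / (1 + 10^+2.17 + 10^+1.30)
   = 1 / (1 + 147.91 + 19.953) = 1/168.86 = 0.005922
[CO2*] = α₀ × DIC = 0.005922 × 2.44 = 0.01445 mmol/kg = 14.45 μmol/kg
pCO2 = [CO2*]/KH = 1.445×10^-5 / 2.630×10^-2 = 549 μatm

pCO2 = 549 μatm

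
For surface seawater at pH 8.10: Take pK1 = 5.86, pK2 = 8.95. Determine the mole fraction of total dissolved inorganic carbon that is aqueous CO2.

α₀ = 0.00502

α₀ = 1 / (1 + K1/[H⁺] + K1K2/[H⁺]²) = 1 / (1 + 10^+2.24 + 10^+1.39)
   = 1 / (1 + 173.78 + 24.547) = 1/199.33 = 0.005017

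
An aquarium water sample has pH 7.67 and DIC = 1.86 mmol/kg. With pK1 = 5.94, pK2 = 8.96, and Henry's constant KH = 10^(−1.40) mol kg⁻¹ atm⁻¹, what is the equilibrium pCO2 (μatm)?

pCO2 = 813 μatm

α₀ = 1 / (1 + K1/[H⁺] + K1K2/[H⁺]²) = 1 / (1 + 10^+1.73 + 10^+0.44)
   = 1 / (1 + 53.703 + 2.7542) = 1/57.457 = 0.01740
[CO2*] = α₀ × DIC = 0.01740 × 1.86 = 0.03237 mmol/kg
pCO2 = [CO2*]/KH = 3.237×10^-5 / 3.981×10^-2 = 813 μatm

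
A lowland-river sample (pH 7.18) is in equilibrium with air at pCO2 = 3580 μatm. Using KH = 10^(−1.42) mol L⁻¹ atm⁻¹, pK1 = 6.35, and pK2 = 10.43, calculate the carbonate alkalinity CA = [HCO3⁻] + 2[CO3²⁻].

[CO2*] = KH · pCO2 = 10^(−1.42) × 3580×10^-6 = 1.361×10^-4 mol/L
α₀ = 1/(1 + K1/[H⁺] + K1K2/[H⁺]²) = 1/(1 + 10^+0.83 + 10^-2.42) = 0.1288
DIC = [CO2*]/α₀ = 1.361×10^-4 / 0.1288 = 1.057 mmol/L
CA = (α₁ + 2α₂)·DIC = (0.8707 + 2×0.0004896) × 1.057 = 0.921 mmol/L

CA = 0.921 mmol/L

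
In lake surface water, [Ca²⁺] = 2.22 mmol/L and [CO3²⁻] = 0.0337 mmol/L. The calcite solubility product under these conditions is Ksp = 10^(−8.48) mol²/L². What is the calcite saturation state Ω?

Ksp = 10^(−8.48) = 3.311×10^-9
Ω = [Ca²⁺][CO3²⁻]/Ksp = (2.22×10^-3)(0.0337×10^-3) / 3.311×10^-9 = 22.6

Ω = 22.6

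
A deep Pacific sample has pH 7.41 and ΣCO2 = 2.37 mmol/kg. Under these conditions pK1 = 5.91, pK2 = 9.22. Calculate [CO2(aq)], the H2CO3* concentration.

[CO2*] = 0.0716 mmol/kg

α₀ = 1 / (1 + K1/[H⁺] + K1K2/[H⁺]²) = 1 / (1 + 10^+1.50 + 10^-0.31)
   = 1 / (1 + 31.623 + 0.48978) = 1/33.113 = 0.03020
[CO2*] = α₀ × DIC = 0.03020 × 2.37 = 0.0716 mmol/kg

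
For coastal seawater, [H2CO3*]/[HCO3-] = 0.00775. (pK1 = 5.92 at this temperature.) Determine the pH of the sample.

pH = 8.03

From K1 = [H⁺][HCO3-]/[H2CO3*]:  pH = pK1 − log₁₀([H2CO3*]/[HCO3-])
log₁₀(0.00775) = -2.111
pH = 5.92 − (-2.111) = 8.03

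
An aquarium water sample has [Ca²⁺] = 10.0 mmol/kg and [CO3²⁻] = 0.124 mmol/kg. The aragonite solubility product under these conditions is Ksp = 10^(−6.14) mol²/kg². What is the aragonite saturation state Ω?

Ω = 1.71

Ksp = 10^(−6.14) = 7.244×10^-7
Ω = [Ca²⁺][CO3²⁻]/Ksp = (10.0×10^-3)(0.124×10^-3) / 7.244×10^-7 = 1.71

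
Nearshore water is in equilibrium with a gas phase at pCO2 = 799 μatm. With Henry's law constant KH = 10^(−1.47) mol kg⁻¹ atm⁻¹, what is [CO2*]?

[CO2*] = 27.1 μmol/kg

KH = 10^(−1.47) = 3.388×10^-2 mol kg⁻¹ atm⁻¹
[CO2*] = KH · pCO2 = 3.388×10^-2 × 799×10^-6 atm = 2.71×10^-5 mol/kg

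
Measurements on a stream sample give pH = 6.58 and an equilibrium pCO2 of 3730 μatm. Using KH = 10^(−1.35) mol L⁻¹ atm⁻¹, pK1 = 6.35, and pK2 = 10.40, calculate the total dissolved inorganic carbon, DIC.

[CO2*] = KH · pCO2 = 10^(−1.35) × 3730×10^-6 = 1.666×10^-4 mol/L
α₀ = 1/(1 + K1/[H⁺] + K1K2/[H⁺]²) = 1/(1 + 10^+0.23 + 10^-3.59) = 0.3706
DIC = [CO2*]/α₀ = 1.666×10^-4 / 0.3706 = 0.450 mmol/L

DIC = 0.450 mmol/L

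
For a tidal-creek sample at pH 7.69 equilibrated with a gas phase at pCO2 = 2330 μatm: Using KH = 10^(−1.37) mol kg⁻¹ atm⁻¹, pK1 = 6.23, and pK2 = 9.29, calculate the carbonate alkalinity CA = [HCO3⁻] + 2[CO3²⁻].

CA = 3.01 mmol/kg

[CO2*] = KH · pCO2 = 10^(−1.37) × 2330×10^-6 = 9.939×10^-5 mol/kg
α₀ = 1/(1 + K1/[H⁺] + K1K2/[H⁺]²) = 1/(1 + 10^+1.46 + 10^-0.14) = 0.03272
DIC = [CO2*]/α₀ = 9.939×10^-5 / 0.03272 = 3.038 mmol/kg
CA = (α₁ + 2α₂)·DIC = (0.9436 + 2×0.02370) × 3.038 = 3.01 mmol/kg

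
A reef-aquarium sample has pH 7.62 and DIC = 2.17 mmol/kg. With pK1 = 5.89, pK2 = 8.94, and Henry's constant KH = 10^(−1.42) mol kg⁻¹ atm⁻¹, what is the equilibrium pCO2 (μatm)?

pCO2 = 997 μatm

α₀ = 1 / (1 + K1/[H⁺] + K1K2/[H⁺]²) = 1 / (1 + 10^+1.73 + 10^+0.41)
   = 1 / (1 + 53.703 + 2.5704) = 1/57.274 = 0.01746
[CO2*] = α₀ × DIC = 0.01746 × 2.17 = 0.03789 mmol/kg
pCO2 = [CO2*]/KH = 3.789×10^-5 / 3.802×10^-2 = 997 μatm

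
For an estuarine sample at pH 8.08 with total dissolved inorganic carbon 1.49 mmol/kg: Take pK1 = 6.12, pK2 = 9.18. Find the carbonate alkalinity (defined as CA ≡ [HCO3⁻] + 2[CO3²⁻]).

CA = [HCO3⁻] + 2[CO3²⁻] = (α₁ + 2α₂)·DIC
At pH 8.08: [H⁺]/K1 = 10^-1.96 = 0.010965, K2/[H⁺] = 10^-1.10 = 0.079433
α₁ = 1/(1 + 0.010965 + 0.079433) = 1/1.0904 = 0.9171; α₂ = α₁·K2/[H⁺] = 0.07285
α₁ + 2α₂ = 1.0628
CA = 1.0628 × 1.49 = 1.58 mmol/kg

CA = 1.58 mmol/kg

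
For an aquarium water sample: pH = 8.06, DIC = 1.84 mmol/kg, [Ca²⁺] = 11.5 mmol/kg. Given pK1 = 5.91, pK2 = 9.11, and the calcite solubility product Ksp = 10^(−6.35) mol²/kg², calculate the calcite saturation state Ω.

Ω = 3.85

α₂ = 1 / (1 + [H⁺]/K2 + [H⁺]²/(K1K2)) = 1 / (1 + 10^+1.05 + 10^-1.10)
   = 1 / (1 + 11.220 + 0.079433) = 1/12.300 = 0.08130
[CO3²⁻] = α₂ × DIC = 0.08130 × 1.84 = 0.1496 mmol/kg
Ksp = 10^(−6.35) = 4.467×10^-7
Ω = [Ca²⁺][CO3²⁻]/Ksp = (11.5×10^-3)(1.496×10^-4) / 4.467×10^-7 = 3.85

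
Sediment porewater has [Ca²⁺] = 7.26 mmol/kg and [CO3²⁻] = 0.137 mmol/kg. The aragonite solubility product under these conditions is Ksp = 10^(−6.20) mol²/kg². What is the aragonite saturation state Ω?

Ω = 1.58

Ksp = 10^(−6.20) = 6.310×10^-7
Ω = [Ca²⁺][CO3²⁻]/Ksp = (7.26×10^-3)(0.137×10^-3) / 6.310×10^-7 = 1.58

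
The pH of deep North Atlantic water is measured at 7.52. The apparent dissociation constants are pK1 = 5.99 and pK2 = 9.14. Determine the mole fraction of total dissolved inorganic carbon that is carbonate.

α₂ = 1 / (1 + [H⁺]/K2 + [H⁺]²/(K1K2)) = 1 / (1 + 10^+1.62 + 10^+0.09)
   = 1 / (1 + 41.687 + 1.2303) = 1/43.917 = 0.02277

α₂ = 0.0228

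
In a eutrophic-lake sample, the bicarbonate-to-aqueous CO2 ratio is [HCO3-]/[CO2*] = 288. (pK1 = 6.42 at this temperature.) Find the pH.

pH = 8.88

From K1 = [H⁺][HCO3-]/[CO2*]:  pH = pK1 + log₁₀([HCO3-]/[CO2*])
log₁₀(288) = +2.459
pH = 6.42 + (+2.459) = 8.88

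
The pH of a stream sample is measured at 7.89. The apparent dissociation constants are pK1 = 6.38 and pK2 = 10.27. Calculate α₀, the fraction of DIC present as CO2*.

α₀ = 1 / (1 + K1/[H⁺] + K1K2/[H⁺]²) = 1 / (1 + 10^+1.51 + 10^-0.87)
   = 1 / (1 + 32.359 + 0.13490) = 1/33.494 = 0.02986

α₀ = 0.0299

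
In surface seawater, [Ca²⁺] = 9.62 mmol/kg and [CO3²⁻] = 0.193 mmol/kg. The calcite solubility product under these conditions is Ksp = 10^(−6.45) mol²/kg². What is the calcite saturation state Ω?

Ksp = 10^(−6.45) = 3.548×10^-7
Ω = [Ca²⁺][CO3²⁻]/Ksp = (9.62×10^-3)(0.193×10^-3) / 3.548×10^-7 = 5.23

Ω = 5.23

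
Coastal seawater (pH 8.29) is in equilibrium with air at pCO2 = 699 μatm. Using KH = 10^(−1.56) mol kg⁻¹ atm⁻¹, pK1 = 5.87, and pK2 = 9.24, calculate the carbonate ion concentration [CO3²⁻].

[CO3²⁻] = 0.568 mmol/kg

[CO2*] = KH · pCO2 = 10^(−1.56) × 699×10^-6 = 1.925×10^-5 mol/kg
α₀ = 1/(1 + K1/[H⁺] + K1K2/[H⁺]²) = 1/(1 + 10^+2.42 + 10^+1.47) = 0.003407
DIC = [CO2*]/α₀ = 1.925×10^-5 / 0.003407 = 5.651 mmol/kg
[CO3²⁻] = α₂·DIC; α₂ = 0.1005, so [CO3²⁻] = 0.1005 × 5.651 = 0.568 mmol/kg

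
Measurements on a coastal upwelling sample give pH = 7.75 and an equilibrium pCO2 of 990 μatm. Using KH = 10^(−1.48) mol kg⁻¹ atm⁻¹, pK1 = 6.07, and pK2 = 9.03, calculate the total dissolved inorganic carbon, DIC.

[CO2*] = KH · pCO2 = 10^(−1.48) × 990×10^-6 = 3.278×10^-5 mol/kg
α₀ = 1/(1 + K1/[H⁺] + K1K2/[H⁺]²) = 1/(1 + 10^+1.68 + 10^+0.40) = 0.01946
DIC = [CO2*]/α₀ = 3.278×10^-5 / 0.01946 = 1.68 mmol/kg

DIC = 1.68 mmol/kg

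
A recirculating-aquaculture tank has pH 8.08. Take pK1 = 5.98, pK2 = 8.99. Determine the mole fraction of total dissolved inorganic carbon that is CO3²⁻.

α₂ = 1 / (1 + [H⁺]/K2 + [H⁺]²/(K1K2)) = 1 / (1 + 10^+0.91 + 10^-1.19)
   = 1 / (1 + 8.1283 + 0.064565) = 1/9.1929 = 0.1088

α₂ = 0.109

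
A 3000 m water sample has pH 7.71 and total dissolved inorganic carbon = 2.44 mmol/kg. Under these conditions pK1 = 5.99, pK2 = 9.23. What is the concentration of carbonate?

[CO3²⁻] = 0.0702 mmol/kg

α₂ = 1 / (1 + [H⁺]/K2 + [H⁺]²/(K1K2)) = 1 / (1 + 10^+1.52 + 10^-0.20)
   = 1 / (1 + 33.113 + 0.63096) = 1/34.744 = 0.02878
[CO3²⁻] = α₂ × DIC = 0.02878 × 2.44 = 0.0702 mmol/kg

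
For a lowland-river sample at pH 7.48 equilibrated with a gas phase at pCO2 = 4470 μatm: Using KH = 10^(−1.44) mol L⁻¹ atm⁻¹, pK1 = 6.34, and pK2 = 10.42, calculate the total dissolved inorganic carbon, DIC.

DIC = 2.41 mmol/L

[CO2*] = KH · pCO2 = 10^(−1.44) × 4470×10^-6 = 1.623×10^-4 mol/L
α₀ = 1/(1 + K1/[H⁺] + K1K2/[H⁺]²) = 1/(1 + 10^+1.14 + 10^-1.80) = 0.06748
DIC = [CO2*]/α₀ = 1.623×10^-4 / 0.06748 = 2.41 mmol/L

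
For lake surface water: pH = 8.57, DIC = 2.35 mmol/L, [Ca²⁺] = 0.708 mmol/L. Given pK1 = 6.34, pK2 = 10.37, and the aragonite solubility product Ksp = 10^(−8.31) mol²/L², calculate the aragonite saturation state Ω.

α₂ = 1 / (1 + [H⁺]/K2 + [H⁺]²/(K1K2)) = 1 / (1 + 10^+1.80 + 10^-0.43)
   = 1 / (1 + 63.096 + 0.37154) = 1/64.467 = 0.01551
[CO3²⁻] = α₂ × DIC = 0.01551 × 2.35 = 0.03645 mmol/L
Ksp = 10^(−8.31) = 4.898×10^-9
Ω = [Ca²⁺][CO3²⁻]/Ksp = (0.708×10^-3)(3.645×10^-5) / 4.898×10^-9 = 5.27

Ω = 5.27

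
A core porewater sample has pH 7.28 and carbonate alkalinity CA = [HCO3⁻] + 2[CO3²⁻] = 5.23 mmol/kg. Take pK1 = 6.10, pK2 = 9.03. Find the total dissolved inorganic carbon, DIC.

DIC = 5.47 mmol/kg

CA = [HCO3⁻] + 2[CO3²⁻] = (α₁ + 2α₂)·DIC
At pH 7.28: [H⁺]/K1 = 10^-1.18 = 0.066069, K2/[H⁺] = 10^-1.75 = 0.017783
α₁ = 1/(1 + 0.066069 + 0.017783) = 1/1.0839 = 0.9226; α₂ = α₁·K2/[H⁺] = 0.01641
α₁ + 2α₂ = 0.9554
DIC = CA / (α₁ + 2α₂) = 5.23 / 0.9554 = 5.47 mmol/kg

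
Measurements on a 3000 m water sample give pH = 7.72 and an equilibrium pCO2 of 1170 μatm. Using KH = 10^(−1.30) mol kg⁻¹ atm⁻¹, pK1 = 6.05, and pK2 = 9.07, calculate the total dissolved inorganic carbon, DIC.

[CO2*] = KH · pCO2 = 10^(−1.30) × 1170×10^-6 = 5.864×10^-5 mol/kg
α₀ = 1/(1 + K1/[H⁺] + K1K2/[H⁺]²) = 1/(1 + 10^+1.67 + 10^+0.32) = 0.02006
DIC = [CO2*]/α₀ = 5.864×10^-5 / 0.02006 = 2.92 mmol/kg

DIC = 2.92 mmol/kg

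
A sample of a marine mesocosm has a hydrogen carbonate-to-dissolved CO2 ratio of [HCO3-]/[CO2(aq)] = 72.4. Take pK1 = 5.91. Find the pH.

pH = 7.77

From K1 = [H⁺][HCO3-]/[CO2(aq)]:  pH = pK1 + log₁₀([HCO3-]/[CO2(aq)])
log₁₀(72.4) = +1.860
pH = 5.91 + (+1.860) = 7.77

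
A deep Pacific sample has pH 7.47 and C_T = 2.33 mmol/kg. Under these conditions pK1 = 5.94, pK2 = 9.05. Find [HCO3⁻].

[HCO3⁻] = 2.21 mmol/kg

α₁ = 1 / (1 + [H⁺]/K1 + K2/[H⁺]) = 1 / (1 + 10^-1.53 + 10^-1.58)
   = 1 / (1 + 0.029512 + 0.026303) = 1/1.0558 = 0.9471
[HCO3⁻] = α₁ × DIC = 0.9471 × 2.33 = 2.21 mmol/kg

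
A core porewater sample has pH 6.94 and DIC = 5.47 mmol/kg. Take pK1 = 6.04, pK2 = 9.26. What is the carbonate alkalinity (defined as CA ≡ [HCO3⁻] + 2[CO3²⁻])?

CA = 4.88 mmol/kg

CA = [HCO3⁻] + 2[CO3²⁻] = (α₁ + 2α₂)·DIC
At pH 6.94: [H⁺]/K1 = 10^-0.90 = 0.12589, K2/[H⁺] = 10^-2.32 = 0.0047863
α₁ = 1/(1 + 0.12589 + 0.0047863) = 1/1.1307 = 0.8844; α₂ = α₁·K2/[H⁺] = 0.004233
α₁ + 2α₂ = 0.8929
CA = 0.8929 × 5.47 = 4.88 mmol/kg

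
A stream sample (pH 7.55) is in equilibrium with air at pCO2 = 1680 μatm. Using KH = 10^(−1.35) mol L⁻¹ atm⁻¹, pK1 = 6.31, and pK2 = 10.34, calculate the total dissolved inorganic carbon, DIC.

[CO2*] = KH · pCO2 = 10^(−1.35) × 1680×10^-6 = 7.504×10^-5 mol/L
α₀ = 1/(1 + K1/[H⁺] + K1K2/[H⁺]²) = 1/(1 + 10^+1.24 + 10^-1.55) = 0.05433
DIC = [CO2*]/α₀ = 7.504×10^-5 / 0.05433 = 1.38 mmol/L

DIC = 1.38 mmol/L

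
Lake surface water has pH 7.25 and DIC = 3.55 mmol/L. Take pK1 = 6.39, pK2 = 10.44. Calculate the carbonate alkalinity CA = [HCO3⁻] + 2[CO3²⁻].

CA = 3.12 mmol/L

CA = [HCO3⁻] + 2[CO3²⁻] = (α₁ + 2α₂)·DIC
At pH 7.25: [H⁺]/K1 = 10^-0.86 = 0.13804, K2/[H⁺] = 10^-3.19 = 0.00064565
α₁ = 1/(1 + 0.13804 + 0.00064565) = 1/1.1387 = 0.8782; α₂ = α₁·K2/[H⁺] = 0.0005670
α₁ + 2α₂ = 0.8793
CA = 0.8793 × 3.55 = 3.12 mmol/L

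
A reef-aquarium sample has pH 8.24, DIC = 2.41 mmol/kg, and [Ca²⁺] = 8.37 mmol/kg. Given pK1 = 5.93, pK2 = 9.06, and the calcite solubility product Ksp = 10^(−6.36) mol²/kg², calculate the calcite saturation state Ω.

α₂ = 1 / (1 + [H⁺]/K2 + [H⁺]²/(K1K2)) = 1 / (1 + 10^+0.82 + 10^-1.49)
   = 1 / (1 + 6.6069 + 0.032359) = 1/7.6393 = 0.1309
[CO3²⁻] = α₂ × DIC = 0.1309 × 2.41 = 0.3155 mmol/kg
Ksp = 10^(−6.36) = 4.365×10^-7
Ω = [Ca²⁺][CO3²⁻]/Ksp = (8.37×10^-3)(3.155×10^-4) / 4.365×10^-7 = 6.05

Ω = 6.05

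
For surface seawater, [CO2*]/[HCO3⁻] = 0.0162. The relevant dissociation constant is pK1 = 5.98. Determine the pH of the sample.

pH = 7.77

From K1 = [H⁺][HCO3⁻]/[CO2*]:  pH = pK1 − log₁₀([CO2*]/[HCO3⁻])
log₁₀(0.0162) = -1.790
pH = 5.98 − (-1.790) = 7.77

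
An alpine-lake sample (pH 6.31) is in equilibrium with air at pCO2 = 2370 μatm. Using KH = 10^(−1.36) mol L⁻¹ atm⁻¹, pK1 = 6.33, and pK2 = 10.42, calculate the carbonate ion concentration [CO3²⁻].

[CO2*] = KH · pCO2 = 10^(−1.36) × 2370×10^-6 = 1.035×10^-4 mol/L
α₀ = 1/(1 + K1/[H⁺] + K1K2/[H⁺]²) = 1/(1 + 10^-0.02 + 10^-4.13) = 0.5115
DIC = [CO2*]/α₀ = 1.035×10^-4 / 0.5115 = 0.2023 mmol/L
[CO3²⁻] = α₂·DIC; α₂ = 3.792×10^-5, so [CO3²⁻] = 3.792×10^-5 × 0.2023 = 7.67×10^-6 mmol/L = 0.00767 μmol/L

[CO3²⁻] = 0.00767 μmol/L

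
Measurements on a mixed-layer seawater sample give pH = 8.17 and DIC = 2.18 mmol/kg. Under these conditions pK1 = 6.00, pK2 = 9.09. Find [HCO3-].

[HCO3⁻] = 1.93 mmol/kg

α₁ = 1 / (1 + [H⁺]/K1 + K2/[H⁺]) = 1 / (1 + 10^-2.17 + 10^-0.92)
   = 1 / (1 + 0.0067608 + 0.12023) = 1/1.1270 = 0.8873
[HCO3⁻] = α₁ × DIC = 0.8873 × 2.18 = 1.93 mmol/kg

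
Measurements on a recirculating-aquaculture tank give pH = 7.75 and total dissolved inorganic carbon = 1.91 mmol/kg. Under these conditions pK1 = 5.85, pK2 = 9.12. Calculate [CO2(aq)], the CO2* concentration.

[CO2*] = 0.0228 mmol/kg

α₀ = 1 / (1 + K1/[H⁺] + K1K2/[H⁺]²) = 1 / (1 + 10^+1.90 + 10^+0.53)
   = 1 / (1 + 79.433 + 3.3884) = 1/83.821 = 0.01193
[CO2*] = α₀ × DIC = 0.01193 × 1.91 = 0.0228 mmol/kg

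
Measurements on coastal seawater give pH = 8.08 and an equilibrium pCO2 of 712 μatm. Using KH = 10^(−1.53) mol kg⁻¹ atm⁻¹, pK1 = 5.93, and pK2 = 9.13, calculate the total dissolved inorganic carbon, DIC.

[CO2*] = KH · pCO2 = 10^(−1.53) × 712×10^-6 = 2.101×10^-5 mol/kg
α₀ = 1/(1 + K1/[H⁺] + K1K2/[H⁺]²) = 1/(1 + 10^+2.15 + 10^+1.10) = 0.006458
DIC = [CO2*]/α₀ = 2.101×10^-5 / 0.006458 = 3.25 mmol/kg

DIC = 3.25 mmol/kg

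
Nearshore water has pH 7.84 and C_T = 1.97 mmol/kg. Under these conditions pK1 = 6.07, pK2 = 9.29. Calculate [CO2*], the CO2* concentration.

[CO2*] = 0.0318 mmol/kg

α₀ = 1 / (1 + K1/[H⁺] + K1K2/[H⁺]²) = 1 / (1 + 10^+1.77 + 10^+0.32)
   = 1 / (1 + 58.884 + 2.0893) = 1/61.974 = 0.01614
[CO2*] = α₀ × DIC = 0.01614 × 1.97 = 0.0318 mmol/kg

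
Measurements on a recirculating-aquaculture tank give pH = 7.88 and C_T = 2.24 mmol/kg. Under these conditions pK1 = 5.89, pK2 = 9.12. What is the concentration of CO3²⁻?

[CO3²⁻] = 0.121 mmol/kg

α₂ = 1 / (1 + [H⁺]/K2 + [H⁺]²/(K1K2)) = 1 / (1 + 10^+1.24 + 10^-0.75)
   = 1 / (1 + 17.378 + 0.17783) = 1/18.556 = 0.05389
[CO3²⁻] = α₂ × DIC = 0.05389 × 2.24 = 0.121 mmol/kg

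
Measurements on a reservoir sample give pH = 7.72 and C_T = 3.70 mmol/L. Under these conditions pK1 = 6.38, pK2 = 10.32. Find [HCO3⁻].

[HCO3⁻] = 3.53 mmol/L

α₁ = 1 / (1 + [H⁺]/K1 + K2/[H⁺]) = 1 / (1 + 10^-1.34 + 10^-2.60)
   = 1 / (1 + 0.045709 + 0.0025119) = 1/1.0482 = 0.9540
[HCO3⁻] = α₁ × DIC = 0.9540 × 3.70 = 3.53 mmol/L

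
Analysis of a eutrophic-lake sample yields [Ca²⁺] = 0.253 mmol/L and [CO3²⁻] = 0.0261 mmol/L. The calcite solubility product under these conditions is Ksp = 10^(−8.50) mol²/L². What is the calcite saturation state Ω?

Ω = 2.09

Ksp = 10^(−8.50) = 3.162×10^-9
Ω = [Ca²⁺][CO3²⁻]/Ksp = (0.253×10^-3)(0.0261×10^-3) / 3.162×10^-9 = 2.09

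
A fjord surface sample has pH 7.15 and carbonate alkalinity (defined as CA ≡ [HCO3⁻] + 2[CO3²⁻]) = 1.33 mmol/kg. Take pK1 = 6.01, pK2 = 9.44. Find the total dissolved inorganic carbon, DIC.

DIC = 1.42 mmol/kg

CA = [HCO3⁻] + 2[CO3²⁻] = (α₁ + 2α₂)·DIC
At pH 7.15: [H⁺]/K1 = 10^-1.14 = 0.072444, K2/[H⁺] = 10^-2.29 = 0.0051286
α₁ = 1/(1 + 0.072444 + 0.0051286) = 1/1.0776 = 0.9280; α₂ = α₁·K2/[H⁺] = 0.004759
α₁ + 2α₂ = 0.9375
DIC = CA / (α₁ + 2α₂) = 1.33 / 0.9375 = 1.42 mmol/kg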